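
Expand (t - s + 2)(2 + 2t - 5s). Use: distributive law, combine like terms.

6t + 2t^2 - 7st - 12s + 5s^2 + 4

(t - s + 2)(2 + 2t - 5s)
= 2t + 2t^2 - 5st - 2s - 2st + 5s^2 + 4 + 4t - 10s    [distributive law]
= 6t + 2t^2 - 7st - 12s + 5s^2 + 4    [combine like terms]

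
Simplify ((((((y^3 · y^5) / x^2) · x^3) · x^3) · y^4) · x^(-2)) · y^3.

((((((y^3 · y^5) / x^2) · x^3) · x^3) · y^4) · x^(-2)) · y^3
= (((((y^8 / x^2) · x^3) · x^3) · y^4) · x^(-2)) · y^3    [product of powers]
= x^2y^15    [quotient of powers; product of powers]

x^2y^15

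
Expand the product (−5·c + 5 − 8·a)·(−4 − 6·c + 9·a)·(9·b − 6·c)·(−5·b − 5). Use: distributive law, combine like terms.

(−5·c + 5 − 8·a)·(−4 − 6·c + 9·a)·(9·b − 6·c)·(−5·b − 5)
= (20·c + 30·c² − 45·a·c − 20 − 30·c + 45·a + 32·a + 48·a·c − 72·a²)·(9·b − 6·c)·(−5·b − 5)    [distributive law]
= (−10·c + 30·c² + 3·a·c − 20 + 77·a − 72·a²)·(9·b − 6·c)·(−5·b − 5)    [combine like terms]
= (−90·b·c + 60·c² + 270·b·c² − 180·c³ + 27·a·b·c − 18·a·c² − 180·b + 120·c + 693·a·b − 462·a·c − 648·a²·b + 432·a²·c)·(−5·b − 5)    [distributive law]
= 450·b²·c + 450·b·c − 300·b·c² − 300·c² − 1350·b²·c² − 1350·b·c² + 900·b·c³ + 900·c³ − 135·a·b²·c − 135·a·b·c + 90·a·b·c² + 90·a·c² + 900·b² + 900·b − 600·b·c − 600·c − 3465·a·b² − 3465·a·b + 2310·a·b·c + 2310·a·c + 3240·a²·b² + 3240·a²·b − 2160·a²·b·c − 2160·a²·c    [distributive law]
= 450·b²·c − 150·b·c − 1650·b·c² − 300·c² − 1350·b²·c² + 900·b·c³ + 900·c³ − 135·a·b²·c + 2175·a·b·c + 90·a·b·c² + 90·a·c² + 900·b² + 900·b − 600·c − 3465·a·b² − 3465·a·b + 2310·a·c + 3240·a²·b² + 3240·a²·b − 2160·a²·b·c − 2160·a²·c    [combine like terms]

450·b²·c − 150·b·c − 1650·b·c² − 300·c² − 1350·b²·c² + 900·b·c³ + 900·c³ − 135·a·b²·c + 2175·a·b·c + 90·a·b·c² + 90·a·c² + 900·b² + 900·b − 600·c − 3465·a·b² − 3465·a·b + 2310·a·c + 3240·a²·b² + 3240·a²·b − 2160·a²·b·c − 2160·a²·c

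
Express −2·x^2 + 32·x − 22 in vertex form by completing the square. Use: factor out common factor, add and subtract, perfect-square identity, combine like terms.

−2(x − 8)^2 + 106

−2·x^2 + 32·x − 22
= −2(x^2 − 16·x) − 22    [factor out -2 from the x-terms]
= −2(x^2 − 16·x + 64 − 64) − 22    [add and subtract 64 inside the bracket]
= −2(x − 8)^2 + 128 − 22    [perfect-square identity]
= −2(x − 8)^2 + 106    [combine constants]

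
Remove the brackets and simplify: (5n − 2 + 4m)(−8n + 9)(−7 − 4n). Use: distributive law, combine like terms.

(5n − 2 + 4m)(−8n + 9)(−7 − 4n)
= (−40n^2 + 45n + 16n − 18 − 32mn + 36m)(−7 − 4n)    [distributive law]
= (−40n^2 + 61n − 18 − 32mn + 36m)(−7 − 4n)    [combine like terms]
= 280n^2 + 160n^3 − 427n − 244n^2 + 126 + 72n + 224mn + 128mn^2 − 252m − 144mn    [distributive law]
= 36n^2 + 160n^3 − 355n + 126 + 80mn + 128mn^2 − 252m    [combine like terms]

36n^2 + 160n^3 − 355n + 126 + 80mn + 128mn^2 − 252m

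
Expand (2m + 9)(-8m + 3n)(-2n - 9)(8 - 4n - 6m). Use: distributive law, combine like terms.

-860m^2n - 56m^2n^2 - 192m^3n - 2736m^2 - 864m^3 - 132mn^2 + 48mn^3 - 414mn + 5184m + 540n^2 + 216n^3 - 1944n

(2m + 9)(-8m + 3n)(-2n - 9)(8 - 4n - 6m)
= (-16m^2 + 6mn - 72m + 27n)(-2n - 9)(8 - 4n - 6m)    [distributive law]
= (32m^2n + 144m^2 - 12mn^2 - 54mn + 144mn + 648m - 54n^2 - 243n)(8 - 4n - 6m)    [distributive law]
= (32m^2n + 144m^2 - 12mn^2 + 90mn + 648m - 54n^2 - 243n)(8 - 4n - 6m)    [combine like terms]
= 256m^2n - 128m^2n^2 - 192m^3n + 1152m^2 - 576m^2n - 864m^3 - 96mn^2 + 48mn^3 + 72m^2n^2 + 720mn - 360mn^2 - 540m^2n + 5184m - 2592mn - 3888m^2 - 432n^2 + 216n^3 + 324mn^2 - 1944n + 972n^2 + 1458mn    [distributive law]
= -860m^2n - 56m^2n^2 - 192m^3n - 2736m^2 - 864m^3 - 132mn^2 + 48mn^3 - 414mn + 5184m + 540n^2 + 216n^3 - 1944n    [combine like terms]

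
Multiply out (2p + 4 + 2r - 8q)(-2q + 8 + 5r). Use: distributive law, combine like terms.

-4pq + 16p + 10pr - 72q + 32 + 36r - 44qr + 10r^2 + 16q^2

(2p + 4 + 2r - 8q)(-2q + 8 + 5r)
= -4pq + 16p + 10pr - 8q + 32 + 20r - 4qr + 16r + 10r^2 + 16q^2 - 64q - 40qr    [distributive law]
= -4pq + 16p + 10pr - 72q + 32 + 36r - 44qr + 10r^2 + 16q^2    [combine like terms]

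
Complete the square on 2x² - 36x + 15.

2x² - 36x + 15
= 2(x² - 18x) + 15    [factor out 2 from the x-terms]
= 2(x² - 18x + 81 - 81) + 15    [add and subtract 81 inside the bracket]
= 2(x - 9)² - 162 + 15    [perfect-square identity]
= 2(x - 9)² - 147    [combine constants]

2(x - 9)² - 147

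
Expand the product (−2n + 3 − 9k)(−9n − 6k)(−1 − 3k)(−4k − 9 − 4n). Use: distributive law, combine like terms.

(−2n + 3 − 9k)(−9n − 6k)(−1 − 3k)(−4k − 9 − 4n)
= (18n^2 + 12kn − 27n − 18k + 81kn + 54k^2)(−1 − 3k)(−4k − 9 − 4n)    [distributive law]
= (18n^2 + 93kn − 27n − 18k + 54k^2)(−1 − 3k)(−4k − 9 − 4n)    [combine like terms]
= (−18n^2 − 54kn^2 − 93kn − 279k^2n + 27n + 81kn + 18k + 54k^2 − 54k^2 − 162k^3)(−4k − 9 − 4n)    [distributive law]
= (−18n^2 − 54kn^2 − 12kn − 279k^2n + 27n + 18k − 162k^3)(−4k − 9 − 4n)    [combine like terms]
= 72kn^2 + 162n^2 + 72n^3 + 216k^2n^2 + 486kn^2 + 216kn^3 + 48k^2n + 108kn + 48kn^2 + 1116k^3n + 2511k^2n + 1116k^2n^2 − 108kn − 243n − 108n^2 − 72k^2 − 162k − 72kn + 648k^4 + 1458k^3 + 648k^3n    [distributive law]
= 606kn^2 + 54n^2 + 72n^3 + 1332k^2n^2 + 216kn^3 + 2559k^2n − 72kn + 1764k^3n − 243n − 72k^2 − 162k + 648k^4 + 1458k^3    [combine like terms]

606kn^2 + 54n^2 + 72n^3 + 1332k^2n^2 + 216kn^3 + 2559k^2n − 72kn + 1764k^3n − 243n − 72k^2 − 162k + 648k^4 + 1458k^3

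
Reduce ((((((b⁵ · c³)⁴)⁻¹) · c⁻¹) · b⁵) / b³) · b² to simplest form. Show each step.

((((((b⁵ · c³)⁴)⁻¹) · c⁻¹) · b⁵) / b³) · b²
= (((((b⁵ · c³)⁻⁴) · c⁻¹) · b⁵) / b³) · b²    [power of a power]
= ((((((b⁵)⁻⁴) · ((c³)⁻⁴)) · c⁻¹) · b⁵) / b³) · b²    [power of a product]
= ((((b⁻²⁰ · ((c³)⁻⁴)) · c⁻¹) · b⁵) / b³) · b²    [power of a power]
= ((((b⁻²⁰ · c⁻¹²) · c⁻¹) · b⁵) / b³) · b²    [power of a power]
= b⁻¹⁶c⁻¹³    [quotient of powers; product of powers]

b⁻¹⁶c⁻¹³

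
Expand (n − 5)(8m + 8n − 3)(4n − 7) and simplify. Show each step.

32mn^2 − 216mn + 32n^3 − 228n^2 + 361n + 280m − 105

(n − 5)(8m + 8n − 3)(4n − 7)
= (8mn + 8n^2 − 3n − 40m − 40n + 15)(4n − 7)    [distributive law]
= (8mn + 8n^2 − 43n − 40m + 15)(4n − 7)    [combine like terms]
= 32mn^2 − 56mn + 32n^3 − 56n^2 − 172n^2 + 301n − 160mn + 280m + 60n − 105    [distributive law]
= 32mn^2 − 216mn + 32n^3 − 228n^2 + 361n + 280m − 105    [combine like terms]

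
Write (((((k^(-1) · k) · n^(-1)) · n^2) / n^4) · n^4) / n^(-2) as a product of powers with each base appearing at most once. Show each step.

n^3

(((((k^(-1) · k) · n^(-1)) · n^2) / n^4) · n^4) / n^(-2)
= ((((k^0 · n^(-1)) · n^2) / n^4) · n^4) / n^(-2)    [product of powers]
= n^3    [quotient of powers; product of powers]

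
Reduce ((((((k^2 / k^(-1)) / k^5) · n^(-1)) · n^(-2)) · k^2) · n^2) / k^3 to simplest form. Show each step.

k^(-3)·n^(-1)

((((((k^2 / k^(-1)) / k^5) · n^(-1)) · n^(-2)) · k^2) · n^2) / k^3
= (((((k^3 / k^5) · n^(-1)) · n^(-2)) · k^2) · n^2) / k^3    [quotient of powers]
= ((((k^(-2) · n^(-1)) · n^(-2)) · k^2) · n^2) / k^3    [quotient of powers]
= k^(-3)·n^(-1)    [quotient of powers; product of powers]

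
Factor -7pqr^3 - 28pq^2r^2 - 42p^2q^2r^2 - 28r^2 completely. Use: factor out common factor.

7r^2(-pqr - 4pq^2 - 6p^2q^2 - 4)

-7pqr^3 - 28pq^2r^2 - 42p^2q^2r^2 - 28r^2
= 7(-pqr^3 - 4pq^2r^2 - 6p^2q^2r^2 - 4r^2)    [factor out 7]
= 7r^2(-pqr - 4pq^2 - 6p^2q^2 - 4)    [factor out r^2]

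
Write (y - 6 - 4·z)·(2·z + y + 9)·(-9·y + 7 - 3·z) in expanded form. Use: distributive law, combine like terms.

(y - 6 - 4·z)·(2·z + y + 9)·(-9·y + 7 - 3·z)
= (2·y·z + y² + 9·y - 12·z - 6·y - 54 - 8·z² - 4·y·z - 36·z)·(-9·y + 7 - 3·z)    [distributive law]
= (-2·y·z + y² + 3·y - 48·z - 54 - 8·z²)·(-9·y + 7 - 3·z)    [combine like terms]
= 18·y²·z - 14·y·z + 6·y·z² - 9·y³ + 7·y² - 3·y²·z - 27·y² + 21·y - 9·y·z + 432·y·z - 336·z + 144·z² + 486·y - 378 + 162·z + 72·y·z² - 56·z² + 24·z³    [distributive law]
= 15·y²·z + 409·y·z + 78·y·z² - 9·y³ - 20·y² + 507·y - 174·z + 88·z² - 378 + 24·z³    [combine like terms]

15·y²·z + 409·y·z + 78·y·z² - 9·y³ - 20·y² + 507·y - 174·z + 88·z² - 378 + 24·z³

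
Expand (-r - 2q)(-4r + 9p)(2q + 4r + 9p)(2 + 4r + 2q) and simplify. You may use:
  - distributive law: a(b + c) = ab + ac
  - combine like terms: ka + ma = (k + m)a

80qr^2 + 192qr^3 + 144q^2r^2 + 32r^3 + 64r^4 - 36pqr - 72pqr^2 - 180pq^2r - 162p^2r - 324p^2r^2 - 810p^2qr + 32q^2r + 32q^3r - 72pq^2 - 72pq^3 - 324p^2q - 324p^2q^2

(-r - 2q)(-4r + 9p)(2q + 4r + 9p)(2 + 4r + 2q)
= (4r^2 - 9pr + 8qr - 18pq)(2q + 4r + 9p)(2 + 4r + 2q)    [distributive law]
= (8qr^2 + 16r^3 + 36pr^2 - 18pqr - 36pr^2 - 81p^2r + 16q^2r + 32qr^2 + 72pqr - 36pq^2 - 72pqr - 162p^2q)(2 + 4r + 2q)    [distributive law]
= (40qr^2 + 16r^3 - 18pqr - 81p^2r + 16q^2r - 36pq^2 - 162p^2q)(2 + 4r + 2q)    [combine like terms]
= 80qr^2 + 160qr^3 + 80q^2r^2 + 32r^3 + 64r^4 + 32qr^3 - 36pqr - 72pqr^2 - 36pq^2r - 162p^2r - 324p^2r^2 - 162p^2qr + 32q^2r + 64q^2r^2 + 32q^3r - 72pq^2 - 144pq^2r - 72pq^3 - 324p^2q - 648p^2qr - 324p^2q^2    [distributive law]
= 80qr^2 + 192qr^3 + 144q^2r^2 + 32r^3 + 64r^4 - 36pqr - 72pqr^2 - 180pq^2r - 162p^2r - 324p^2r^2 - 810p^2qr + 32q^2r + 32q^3r - 72pq^2 - 72pq^3 - 324p^2q - 324p^2q^2    [combine like terms]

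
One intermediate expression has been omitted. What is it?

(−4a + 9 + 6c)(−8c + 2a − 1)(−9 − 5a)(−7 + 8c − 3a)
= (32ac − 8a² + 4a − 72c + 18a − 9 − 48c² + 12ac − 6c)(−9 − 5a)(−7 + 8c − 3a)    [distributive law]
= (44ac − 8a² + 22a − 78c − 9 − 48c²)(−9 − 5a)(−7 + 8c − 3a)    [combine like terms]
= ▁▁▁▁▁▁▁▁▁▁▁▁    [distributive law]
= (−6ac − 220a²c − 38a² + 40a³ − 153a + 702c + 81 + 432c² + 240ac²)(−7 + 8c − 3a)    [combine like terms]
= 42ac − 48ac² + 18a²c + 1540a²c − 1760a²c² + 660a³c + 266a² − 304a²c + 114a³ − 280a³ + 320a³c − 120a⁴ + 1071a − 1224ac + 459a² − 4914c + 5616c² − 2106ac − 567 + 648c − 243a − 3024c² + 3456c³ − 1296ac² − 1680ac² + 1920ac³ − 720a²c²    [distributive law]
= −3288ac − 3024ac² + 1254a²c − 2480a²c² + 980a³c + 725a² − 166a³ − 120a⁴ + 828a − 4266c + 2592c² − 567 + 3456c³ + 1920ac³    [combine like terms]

Applying distributive law to the line above:

(−396ac − 220a²c + 72a² + 40a³ − 198a − 110a² + 702c + 390ac + 81 + 45a + 432c² + 240ac²)(−7 + 8c − 3a)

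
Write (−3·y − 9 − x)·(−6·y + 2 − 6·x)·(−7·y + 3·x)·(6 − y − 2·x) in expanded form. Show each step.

−420·y^3 + 126·y^4 + 366·x·y^3 + 208·x·y^2 + 198·x^2·y^2 − 2142·y^2 − 1518·x·y + 464·x^2·y − 78·x^3·y + 756·y − 324·x + 1044·x^2 − 204·x^3 − 36·x^4

(−3·y − 9 − x)·(−6·y + 2 − 6·x)·(−7·y + 3·x)·(6 − y − 2·x)
= (18·y^2 − 6·y + 18·x·y + 54·y − 18 + 54·x + 6·x·y − 2·x + 6·x^2)·(−7·y + 3·x)·(6 − y − 2·x)    [distributive law]
= (18·y^2 + 48·y + 24·x·y − 18 + 52·x + 6·x^2)·(−7·y + 3·x)·(6 − y − 2·x)    [combine like terms]
= (−126·y^3 + 54·x·y^2 − 336·y^2 + 144·x·y − 168·x·y^2 + 72·x^2·y + 126·y − 54·x − 364·x·y + 156·x^2 − 42·x^2·y + 18·x^3)·(6 − y − 2·x)    [distributive law]
= (−126·y^3 − 114·x·y^2 − 336·y^2 − 220·x·y + 30·x^2·y + 126·y − 54·x + 156·x^2 + 18·x^3)·(6 − y − 2·x)    [combine like terms]
= −756·y^3 + 126·y^4 + 252·x·y^3 − 684·x·y^2 + 114·x·y^3 + 228·x^2·y^2 − 2016·y^2 + 336·y^3 + 672·x·y^2 − 1320·x·y + 220·x·y^2 + 440·x^2·y + 180·x^2·y − 30·x^2·y^2 − 60·x^3·y + 756·y − 126·y^2 − 252·x·y − 324·x + 54·x·y + 108·x^2 + 936·x^2 − 156·x^2·y − 312·x^3 + 108·x^3 − 18·x^3·y − 36·x^4    [distributive law]
= −420·y^3 + 126·y^4 + 366·x·y^3 + 208·x·y^2 + 198·x^2·y^2 − 2142·y^2 − 1518·x·y + 464·x^2·y − 78·x^3·y + 756·y − 324·x + 1044·x^2 − 204·x^3 − 36·x^4    [combine like terms]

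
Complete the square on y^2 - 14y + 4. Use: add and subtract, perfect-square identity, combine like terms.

(y - 7)^2 - 45

y^2 - 14y + 4
= y^2 - 14y + 49 - 49 + 4    [add and subtract 49]
= (y - 7)^2 - 49 + 4    [perfect-square identity]
= (y - 7)^2 - 45    [combine constants]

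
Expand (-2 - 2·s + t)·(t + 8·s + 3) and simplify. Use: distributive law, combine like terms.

(-2 - 2·s + t)·(t + 8·s + 3)
= -2·t - 16·s - 6 - 2·s·t - 16·s² - 6·s + t² + 8·s·t + 3·t    [distributive law]
= t - 22·s - 6 + 6·s·t - 16·s² + t²    [combine like terms]

t - 22·s - 6 + 6·s·t - 16·s² + t²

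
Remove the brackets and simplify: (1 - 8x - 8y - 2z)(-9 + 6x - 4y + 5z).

-9 + 78x + 68y + 23z - 48x^2 - 16xy - 52xz + 32y^2 - 32yz - 10z^2

(1 - 8x - 8y - 2z)(-9 + 6x - 4y + 5z)
= -9 + 6x - 4y + 5z + 72x - 48x^2 + 32xy - 40xz + 72y - 48xy + 32y^2 - 40yz + 18z - 12xz + 8yz - 10z^2    [distributive law]
= -9 + 78x + 68y + 23z - 48x^2 - 16xy - 52xz + 32y^2 - 32yz - 10z^2    [combine like terms]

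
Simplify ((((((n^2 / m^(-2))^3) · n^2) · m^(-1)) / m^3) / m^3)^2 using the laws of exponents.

m^(-2)·n^16

((((((n^2 / m^(-2))^3) · n^2) · m^(-1)) / m^3) / m^3)^2
= ((((((n^2 / m^(-2))^3) · n^2) · m^(-1)) / m^3)^2) / ((m^3)^2)    [power of a quotient]
= ((((((n^2 / m^(-2))^3) · n^2) · m^(-1))^2) / ((m^3)^2)) / ((m^3)^2)    [power of a quotient]
= ((((((n^2 / m^(-2))^3) · n^2)^2) · ((m^(-1))^2)) / ((m^3)^2)) / ((m^3)^2)    [power of a product]
= ((((((n^2 / m^(-2))^3)^2) · ((n^2)^2)) · ((m^(-1))^2)) / ((m^3)^2)) / ((m^3)^2)    [power of a product]
= (((((n^2 / m^(-2))^6) · ((n^2)^2)) · ((m^(-1))^2)) / ((m^3)^2)) / ((m^3)^2)    [power of a power]
= ((((((n^2)^6) / ((m^(-2))^6)) · ((n^2)^2)) · ((m^(-1))^2)) / ((m^3)^2)) / ((m^3)^2)    [power of a quotient]
= ((((n^12 / ((m^(-2))^6)) · ((n^2)^2)) · ((m^(-1))^2)) / ((m^3)^2)) / ((m^3)^2)    [power of a power]
= ((((n^12 / m^(-12)) · ((n^2)^2)) · ((m^(-1))^2)) / ((m^3)^2)) / ((m^3)^2)    [power of a power]
= ((((n^12 / m^(-12)) · n^4) · ((m^(-1))^2)) / ((m^3)^2)) / ((m^3)^2)    [power of a power]
= ((((n^12 / m^(-12)) · n^4) · m^(-2)) / ((m^3)^2)) / ((m^3)^2)    [power of a power]
= ((((n^12 / m^(-12)) · n^4) · m^(-2)) / m^6) / ((m^3)^2)    [power of a power]
= ((((n^12 / m^(-12)) · n^4) · m^(-2)) / m^6) / m^6    [power of a power]
= m^(-2)·n^16    [quotient of powers; product of powers]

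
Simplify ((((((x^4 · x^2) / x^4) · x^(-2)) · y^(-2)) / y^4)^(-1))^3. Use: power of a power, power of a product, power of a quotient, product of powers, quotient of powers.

y^18

((((((x^4 · x^2) / x^4) · x^(-2)) · y^(-2)) / y^4)^(-1))^3
= (((((x^4 · x^2) / x^4) · x^(-2)) · y^(-2)) / y^4)^(-3)    [power of a power]
= (((((x^4 · x^2) / x^4) · x^(-2)) · y^(-2))^(-3)) / ((y^4)^(-3))    [power of a quotient]
= (((((x^4 · x^2) / x^4) · x^(-2))^(-3)) · ((y^(-2))^(-3))) / ((y^4)^(-3))    [power of a product]
= (((((x^4 · x^2) / x^4)^(-3)) · ((x^(-2))^(-3))) · ((y^(-2))^(-3))) / ((y^4)^(-3))    [power of a product]
= (((((x^4 · x^2)^(-3)) / ((x^4)^(-3))) · ((x^(-2))^(-3))) · ((y^(-2))^(-3))) / ((y^4)^(-3))    [power of a quotient]
= ((((((x^4)^(-3)) · ((x^2)^(-3))) / ((x^4)^(-3))) · ((x^(-2))^(-3))) · ((y^(-2))^(-3))) / ((y^4)^(-3))    [power of a product]
= ((((x^(-12) · ((x^2)^(-3))) / ((x^4)^(-3))) · ((x^(-2))^(-3))) · ((y^(-2))^(-3))) / ((y^4)^(-3))    [power of a power]
= ((((x^(-12) · x^(-6)) / ((x^4)^(-3))) · ((x^(-2))^(-3))) · ((y^(-2))^(-3))) / ((y^4)^(-3))    [power of a power]
= (((x^(-18) / ((x^4)^(-3))) · ((x^(-2))^(-3))) · ((y^(-2))^(-3))) / ((y^4)^(-3))    [product of powers]
= (((x^(-18) / x^(-12)) · ((x^(-2))^(-3))) · ((y^(-2))^(-3))) / ((y^4)^(-3))    [power of a power]
= ((x^(-6) · ((x^(-2))^(-3))) · ((y^(-2))^(-3))) / ((y^4)^(-3))    [quotient of powers]
= ((x^(-6) · x^6) · ((y^(-2))^(-3))) / ((y^4)^(-3))    [power of a power]
= (x^0 · ((y^(-2))^(-3))) / ((y^4)^(-3))    [product of powers]
= (x^0 · y^6) / ((y^4)^(-3))    [power of a power]
= (x^0 · y^6) / y^(-12)    [power of a power]
= y^18    [quotient of powers]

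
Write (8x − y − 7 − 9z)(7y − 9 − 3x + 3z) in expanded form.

(8x − y − 7 − 9z)(7y − 9 − 3x + 3z)
= 56xy − 72x − 24x² + 24xz − 7y² + 9y + 3xy − 3yz − 49y + 63 + 21x − 21z − 63yz + 81z + 27xz − 27z²    [distributive law]
= 59xy − 51x − 24x² + 51xz − 7y² − 40y − 66yz + 63 + 60z − 27z²    [combine like terms]

59xy − 51x − 24x² + 51xz − 7y² − 40y − 66yz + 63 + 60z − 27z²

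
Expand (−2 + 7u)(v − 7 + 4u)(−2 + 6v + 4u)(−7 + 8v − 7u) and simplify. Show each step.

−840v + 788v^2 + 3292uv − 96v^3 − 3122uv^2 − 1096u^2v + 196 − 994u + 798u^2 + 1204u^3 + 336uv^3 + 1274u^2v^2 − 476u^3v − 784u^4

(−2 + 7u)(v − 7 + 4u)(−2 + 6v + 4u)(−7 + 8v − 7u)
= (−2v + 14 − 8u + 7uv − 49u + 28u^2)(−2 + 6v + 4u)(−7 + 8v − 7u)    [distributive law]
= (−2v + 14 − 57u + 7uv + 28u^2)(−2 + 6v + 4u)(−7 + 8v − 7u)    [combine like terms]
= (4v − 12v^2 − 8uv − 28 + 84v + 56u + 114u − 342uv − 228u^2 − 14uv + 42uv^2 + 28u^2v − 56u^2 + 168u^2v + 112u^3)(−7 + 8v − 7u)    [distributive law]
= (88v − 12v^2 − 364uv − 28 + 170u − 284u^2 + 42uv^2 + 196u^2v + 112u^3)(−7 + 8v − 7u)    [combine like terms]
= −616v + 704v^2 − 616uv + 84v^2 − 96v^3 + 84uv^2 + 2548uv − 2912uv^2 + 2548u^2v + 196 − 224v + 196u − 1190u + 1360uv − 1190u^2 + 1988u^2 − 2272u^2v + 1988u^3 − 294uv^2 + 336uv^3 − 294u^2v^2 − 1372u^2v + 1568u^2v^2 − 1372u^3v − 784u^3 + 896u^3v − 784u^4    [distributive law]
= −840v + 788v^2 + 3292uv − 96v^3 − 3122uv^2 − 1096u^2v + 196 − 994u + 798u^2 + 1204u^3 + 336uv^3 + 1274u^2v^2 − 476u^3v − 784u^4    [combine like terms]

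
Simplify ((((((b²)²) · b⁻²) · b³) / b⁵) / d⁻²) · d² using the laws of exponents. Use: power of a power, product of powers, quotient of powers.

((((((b²)²) · b⁻²) · b³) / b⁵) / d⁻²) · d²
= (((((b⁴) · b⁻²) · b³) / b⁵) / d⁻²) · d²    [power of a power]
= (((b² · b³) / b⁵) / d⁻²) · d²    [product of powers]
= ((b⁵ / b⁵) / d⁻²) · d²    [product of powers]
= (b⁰ / d⁻²) · d²    [quotient of powers]
= d⁴    [quotient of powers]

d⁴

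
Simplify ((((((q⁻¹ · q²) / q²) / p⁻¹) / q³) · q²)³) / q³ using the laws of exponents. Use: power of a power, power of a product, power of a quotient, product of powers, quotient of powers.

((((((q⁻¹ · q²) / q²) / p⁻¹) / q³) · q²)³) / q³
= ((((((q⁻¹ · q²) / q²) / p⁻¹) / q³)³) · ((q²)³)) / q³    [power of a product]
= ((((((q⁻¹ · q²) / q²) / p⁻¹)³) / ((q³)³)) · ((q²)³)) / q³    [power of a quotient]
= ((((((q⁻¹ · q²) / q²)³) / ((p⁻¹)³)) / ((q³)³)) · ((q²)³)) / q³    [power of a quotient]
= ((((((q⁻¹ · q²)³) / ((q²)³)) / ((p⁻¹)³)) / ((q³)³)) · ((q²)³)) / q³    [power of a quotient]
= (((((((q⁻¹)³) · ((q²)³)) / ((q²)³)) / ((p⁻¹)³)) / ((q³)³)) · ((q²)³)) / q³    [power of a product]
= (((((q⁻³ · ((q²)³)) / ((q²)³)) / ((p⁻¹)³)) / ((q³)³)) · ((q²)³)) / q³    [power of a power]
= (((((q⁻³ · q⁶) / ((q²)³)) / ((p⁻¹)³)) / ((q³)³)) · ((q²)³)) / q³    [power of a power]
= ((((q³ / ((q²)³)) / ((p⁻¹)³)) / ((q³)³)) · ((q²)³)) / q³    [product of powers]
= ((((q³ / q⁶) / ((p⁻¹)³)) / ((q³)³)) · ((q²)³)) / q³    [power of a power]
= (((q⁻³ / ((p⁻¹)³)) / ((q³)³)) · ((q²)³)) / q³    [quotient of powers]
= (((q⁻³ / p⁻³) / ((q³)³)) · ((q²)³)) / q³    [power of a power]
= (((q⁻³ / p⁻³) / q⁹) · ((q²)³)) / q³    [power of a power]
= (((q⁻³ / p⁻³) / q⁹) · q⁶) / q³    [power of a power]
= p³·q⁻⁹    [quotient of powers; product of powers]

p³·q⁻⁹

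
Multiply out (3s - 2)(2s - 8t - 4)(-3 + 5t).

-18s^2 + 30s^2t - 8st - 120st^2 + 48s - 8t + 80t^2 - 24

(3s - 2)(2s - 8t - 4)(-3 + 5t)
= (6s^2 - 24st - 12s - 4s + 16t + 8)(-3 + 5t)    [distributive law]
= (6s^2 - 24st - 16s + 16t + 8)(-3 + 5t)    [combine like terms]
= -18s^2 + 30s^2t + 72st - 120st^2 + 48s - 80st - 48t + 80t^2 - 24 + 40t    [distributive law]
= -18s^2 + 30s^2t - 8st - 120st^2 + 48s - 8t + 80t^2 - 24    [combine like terms]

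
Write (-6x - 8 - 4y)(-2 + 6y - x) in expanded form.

20x - 32xy + 6x^2 + 16 - 40y - 24y^2

(-6x - 8 - 4y)(-2 + 6y - x)
= 12x - 36xy + 6x^2 + 16 - 48y + 8x + 8y - 24y^2 + 4xy    [distributive law]
= 20x - 32xy + 6x^2 + 16 - 40y - 24y^2    [combine like terms]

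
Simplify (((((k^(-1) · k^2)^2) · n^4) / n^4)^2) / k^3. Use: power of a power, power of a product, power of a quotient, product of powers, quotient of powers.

(((((k^(-1) · k^2)^2) · n^4) / n^4)^2) / k^3
= (((((k^(-1) · k^2)^2) · n^4)^2) / ((n^4)^2)) / k^3    [power of a quotient]
= (((((k^(-1) · k^2)^2)^2) · ((n^4)^2)) / ((n^4)^2)) / k^3    [power of a product]
= ((((k^(-1) · k^2)^4) · ((n^4)^2)) / ((n^4)^2)) / k^3    [power of a power]
= (((((k^(-1))^4) · ((k^2)^4)) · ((n^4)^2)) / ((n^4)^2)) / k^3    [power of a product]
= (((k^(-4) · ((k^2)^4)) · ((n^4)^2)) / ((n^4)^2)) / k^3    [power of a power]
= (((k^(-4) · k^8) · ((n^4)^2)) / ((n^4)^2)) / k^3    [power of a power]
= ((k^4 · ((n^4)^2)) / ((n^4)^2)) / k^3    [product of powers]
= ((k^4 · n^8) / ((n^4)^2)) / k^3    [power of a power]
= ((k^4 · n^8) / n^8) / k^3    [power of a power]
= k    [quotient of powers]

k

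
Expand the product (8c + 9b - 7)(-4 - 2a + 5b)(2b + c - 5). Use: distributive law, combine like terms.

-335bc - 32c² + 188c - 50abc - 16ac² + 94ac + 125b²c + 40bc² - 367b² + 411b - 36ab² + 118ab + 90b³ - 140 - 70a

(8c + 9b - 7)(-4 - 2a + 5b)(2b + c - 5)
= (-32c - 16ac + 40bc - 36b - 18ab + 45b² + 28 + 14a - 35b)(2b + c - 5)    [distributive law]
= (-32c - 16ac + 40bc - 71b - 18ab + 45b² + 28 + 14a)(2b + c - 5)    [combine like terms]
= -64bc - 32c² + 160c - 32abc - 16ac² + 80ac + 80b²c + 40bc² - 200bc - 142b² - 71bc + 355b - 36ab² - 18abc + 90ab + 90b³ + 45b²c - 225b² + 56b + 28c - 140 + 28ab + 14ac - 70a    [distributive law]
= -335bc - 32c² + 188c - 50abc - 16ac² + 94ac + 125b²c + 40bc² - 367b² + 411b - 36ab² + 118ab + 90b³ - 140 - 70a    [combine like terms]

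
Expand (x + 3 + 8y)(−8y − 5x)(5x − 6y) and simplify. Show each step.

(x + 3 + 8y)(−8y − 5x)(5x − 6y)
= (−8xy − 5x² − 24y − 15x − 64y² − 40xy)(5x − 6y)    [distributive law]
= (−48xy − 5x² − 24y − 15x − 64y²)(5x − 6y)    [combine like terms]
= −240x²y + 288xy² − 25x³ + 30x²y − 120xy + 144y² − 75x² + 90xy − 320xy² + 384y³    [distributive law]
= −210x²y − 32xy² − 25x³ − 30xy + 144y² − 75x² + 384y³    [combine like terms]

−210x²y − 32xy² − 25x³ − 30xy + 144y² − 75x² + 384y³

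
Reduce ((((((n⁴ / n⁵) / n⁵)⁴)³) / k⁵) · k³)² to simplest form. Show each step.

k⁻⁴n⁻¹⁴⁴

((((((n⁴ / n⁵) / n⁵)⁴)³) / k⁵) · k³)²
= ((((((n⁴ / n⁵) / n⁵)⁴)³) / k⁵)²) · ((k³)²)    [power of a product]
= ((((((n⁴ / n⁵) / n⁵)⁴)³)²) / ((k⁵)²)) · ((k³)²)    [power of a quotient]
= (((((n⁴ / n⁵) / n⁵)⁴)⁶) / ((k⁵)²)) · ((k³)²)    [power of a power]
= ((((n⁴ / n⁵) / n⁵)²⁴) / ((k⁵)²)) · ((k³)²)    [power of a power]
= ((((n⁴ / n⁵)²⁴) / ((n⁵)²⁴)) / ((k⁵)²)) · ((k³)²)    [power of a quotient]
= (((((n⁴)²⁴) / ((n⁵)²⁴)) / ((n⁵)²⁴)) / ((k⁵)²)) · ((k³)²)    [power of a quotient]
= (((n⁹⁶ / ((n⁵)²⁴)) / ((n⁵)²⁴)) / ((k⁵)²)) · ((k³)²)    [power of a power]
= (((n⁹⁶ / n¹²⁰) / ((n⁵)²⁴)) / ((k⁵)²)) · ((k³)²)    [power of a power]
= ((n⁻²⁴ / ((n⁵)²⁴)) / ((k⁵)²)) · ((k³)²)    [quotient of powers]
= ((n⁻²⁴ / n¹²⁰) / ((k⁵)²)) · ((k³)²)    [power of a power]
= (n⁻¹⁴⁴ / ((k⁵)²)) · ((k³)²)    [quotient of powers]
= (n⁻¹⁴⁴ / k¹⁰) · ((k³)²)    [power of a power]
= (n⁻¹⁴⁴ / k¹⁰) · k⁶    [power of a power]
= k⁻⁴n⁻¹⁴⁴    [quotient of powers]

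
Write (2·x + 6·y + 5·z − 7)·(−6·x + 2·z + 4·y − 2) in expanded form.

(2·x + 6·y + 5·z − 7)·(−6·x + 2·z + 4·y − 2)
= −12·x² + 4·x·z + 8·x·y − 4·x − 36·x·y + 12·y·z + 24·y² − 12·y − 30·x·z + 10·z² + 20·y·z − 10·z + 42·x − 14·z − 28·y + 14    [distributive law]
= −12·x² − 26·x·z − 28·x·y + 38·x + 32·y·z + 24·y² − 40·y + 10·z² − 24·z + 14    [combine like terms]

−12·x² − 26·x·z − 28·x·y + 38·x + 32·y·z + 24·y² − 40·y + 10·z² − 24·z + 14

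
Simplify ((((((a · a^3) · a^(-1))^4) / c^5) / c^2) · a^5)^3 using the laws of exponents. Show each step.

a^51·c^(-21)

((((((a · a^3) · a^(-1))^4) / c^5) / c^2) · a^5)^3
= ((((((a · a^3) · a^(-1))^4) / c^5) / c^2)^3) · ((a^5)^3)    [power of a product]
= ((((((a · a^3) · a^(-1))^4) / c^5)^3) / ((c^2)^3)) · ((a^5)^3)    [power of a quotient]
= ((((((a · a^3) · a^(-1))^4)^3) / ((c^5)^3)) / ((c^2)^3)) · ((a^5)^3)    [power of a quotient]
= (((((a · a^3) · a^(-1))^12) / ((c^5)^3)) / ((c^2)^3)) · ((a^5)^3)    [power of a power]
= (((((a · a^3)^12) · ((a^(-1))^12)) / ((c^5)^3)) / ((c^2)^3)) · ((a^5)^3)    [power of a product]
= (((((a^12) · ((a^3)^12)) · ((a^(-1))^12)) / ((c^5)^3)) / ((c^2)^3)) · ((a^5)^3)    [power of a product]
= ((((a^12 · a^36) · ((a^(-1))^12)) / ((c^5)^3)) / ((c^2)^3)) · ((a^5)^3)    [power of a power]
= (((a^48 · ((a^(-1))^12)) / ((c^5)^3)) / ((c^2)^3)) · ((a^5)^3)    [product of powers]
= (((a^48 · a^(-12)) / ((c^5)^3)) / ((c^2)^3)) · ((a^5)^3)    [power of a power]
= ((a^36 / ((c^5)^3)) / ((c^2)^3)) · ((a^5)^3)    [product of powers]
= ((a^36 / c^15) / ((c^2)^3)) · ((a^5)^3)    [power of a power]
= ((a^36 / c^15) / c^6) · ((a^5)^3)    [power of a power]
= ((a^36 / c^15) / c^6) · a^15    [power of a power]
= a^51·c^(-21)    [quotient of powers; product of powers]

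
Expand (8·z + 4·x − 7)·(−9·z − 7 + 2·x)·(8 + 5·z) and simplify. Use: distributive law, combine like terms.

−541·z^2 − 360·z^3 + 301·z − 370·x·z − 100·x·z^2 − 336·x + 64·x^2 + 40·x^2·z + 392

(8·z + 4·x − 7)·(−9·z − 7 + 2·x)·(8 + 5·z)
= (−72·z^2 − 56·z + 16·x·z − 36·x·z − 28·x + 8·x^2 + 63·z + 49 − 14·x)·(8 + 5·z)    [distributive law]
= (−72·z^2 + 7·z − 20·x·z − 42·x + 8·x^2 + 49)·(8 + 5·z)    [combine like terms]
= −576·z^2 − 360·z^3 + 56·z + 35·z^2 − 160·x·z − 100·x·z^2 − 336·x − 210·x·z + 64·x^2 + 40·x^2·z + 392 + 245·z    [distributive law]
= −541·z^2 − 360·z^3 + 301·z − 370·x·z − 100·x·z^2 − 336·x + 64·x^2 + 40·x^2·z + 392    [combine like terms]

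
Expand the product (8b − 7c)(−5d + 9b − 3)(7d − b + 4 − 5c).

−280bd² + 544b²d − 328bd − 276bcd − 72b³ + 312b² − 297b²c − 96b − 153bc + 245cd² + 287cd − 175c²d + 315bc² + 84c − 105c²

(8b − 7c)(−5d + 9b − 3)(7d − b + 4 − 5c)
= (−40bd + 72b² − 24b + 35cd − 63bc + 21c)(7d − b + 4 − 5c)    [distributive law]
= −280bd² + 40b²d − 160bd + 200bcd + 504b²d − 72b³ + 288b² − 360b²c − 168bd + 24b² − 96b + 120bc + 245cd² − 35bcd + 140cd − 175c²d − 441bcd + 63b²c − 252bc + 315bc² + 147cd − 21bc + 84c − 105c²    [distributive law]
= −280bd² + 544b²d − 328bd − 276bcd − 72b³ + 312b² − 297b²c − 96b − 153bc + 245cd² + 287cd − 175c²d + 315bc² + 84c − 105c²    [combine like terms]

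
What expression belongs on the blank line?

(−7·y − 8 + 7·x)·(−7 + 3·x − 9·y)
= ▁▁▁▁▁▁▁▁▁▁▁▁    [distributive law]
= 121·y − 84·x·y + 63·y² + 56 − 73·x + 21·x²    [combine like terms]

After distributive law, the bracketed line is:

49·y − 21·x·y + 63·y² + 56 − 24·x + 72·y − 49·x + 21·x² − 63·x·y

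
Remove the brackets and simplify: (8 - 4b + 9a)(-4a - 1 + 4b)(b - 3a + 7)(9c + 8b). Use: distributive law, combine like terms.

1935abc + 1720ab² - 1161a²c - 1032a²b - 2367ac - 2104ab + 2196bc + 1952b² - 504c - 448b - 684b²c - 608b³ + 900ab²c + 800ab³ - 1728a²bc - 1536a²b² - 144b³c - 128b⁴ + 972a³c + 864a³b

(8 - 4b + 9a)(-4a - 1 + 4b)(b - 3a + 7)(9c + 8b)
= (-32a - 8 + 32b + 16ab + 4b - 16b² - 36a² - 9a + 36ab)(b - 3a + 7)(9c + 8b)    [distributive law]
= (-41a - 8 + 36b + 52ab - 16b² - 36a²)(b - 3a + 7)(9c + 8b)    [combine like terms]
= (-41ab + 123a² - 287a - 8b + 24a - 56 + 36b² - 108ab + 252b + 52ab² - 156a²b + 364ab - 16b³ + 48ab² - 112b² - 36a²b + 108a³ - 252a²)(9c + 8b)    [distributive law]
= (215ab - 129a² - 263a + 244b - 56 - 76b² + 100ab² - 192a²b - 16b³ + 108a³)(9c + 8b)    [combine like terms]
= 1935abc + 1720ab² - 1161a²c - 1032a²b - 2367ac - 2104ab + 2196bc + 1952b² - 504c - 448b - 684b²c - 608b³ + 900ab²c + 800ab³ - 1728a²bc - 1536a²b² - 144b³c - 128b⁴ + 972a³c + 864a³b    [distributive law]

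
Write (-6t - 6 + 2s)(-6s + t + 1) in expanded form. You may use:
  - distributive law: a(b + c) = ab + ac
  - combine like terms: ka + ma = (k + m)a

(-6t - 6 + 2s)(-6s + t + 1)
= 36st - 6t^2 - 6t + 36s - 6t - 6 - 12s^2 + 2st + 2s    [distributive law]
= 38st - 6t^2 - 12t + 38s - 6 - 12s^2    [combine like terms]

38st - 6t^2 - 12t + 38s - 6 - 12s^2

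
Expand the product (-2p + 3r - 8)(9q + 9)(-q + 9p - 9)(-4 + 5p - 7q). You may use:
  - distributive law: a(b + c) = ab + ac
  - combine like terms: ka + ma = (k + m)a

3564pq^2 + 1224p^2q^2 - 126pq^3 - 558p^2q - 810p^3q + 8874pq - 1782p^2 - 810p^3 + 5184p + 1998q^2r - 1836pq^2r + 189q^3r - 4023pqr + 1215p^2qr + 2781qr - 2187pr + 1215p^2r + 972r - 5328q^2 - 504q^3 - 7416q - 2592

(-2p + 3r - 8)(9q + 9)(-q + 9p - 9)(-4 + 5p - 7q)
= (-18pq - 18p + 27qr + 27r - 72q - 72)(-q + 9p - 9)(-4 + 5p - 7q)    [distributive law]
= (18pq^2 - 162p^2q + 162pq + 18pq - 162p^2 + 162p - 27q^2r + 243pqr - 243qr - 27qr + 243pr - 243r + 72q^2 - 648pq + 648q + 72q - 648p + 648)(-4 + 5p - 7q)    [distributive law]
= (18pq^2 - 162p^2q - 468pq - 162p^2 - 486p - 27q^2r + 243pqr - 270qr + 243pr - 243r + 72q^2 + 720q + 648)(-4 + 5p - 7q)    [combine like terms]
= -72pq^2 + 90p^2q^2 - 126pq^3 + 648p^2q - 810p^3q + 1134p^2q^2 + 1872pq - 2340p^2q + 3276pq^2 + 648p^2 - 810p^3 + 1134p^2q + 1944p - 2430p^2 + 3402pq + 108q^2r - 135pq^2r + 189q^3r - 972pqr + 1215p^2qr - 1701pq^2r + 1080qr - 1350pqr + 1890q^2r - 972pr + 1215p^2r - 1701pqr + 972r - 1215pr + 1701qr - 288q^2 + 360pq^2 - 504q^3 - 2880q + 3600pq - 5040q^2 - 2592 + 3240p - 4536q    [distributive law]
= 3564pq^2 + 1224p^2q^2 - 126pq^3 - 558p^2q - 810p^3q + 8874pq - 1782p^2 - 810p^3 + 5184p + 1998q^2r - 1836pq^2r + 189q^3r - 4023pqr + 1215p^2qr + 2781qr - 2187pr + 1215p^2r + 972r - 5328q^2 - 504q^3 - 7416q - 2592    [combine like terms]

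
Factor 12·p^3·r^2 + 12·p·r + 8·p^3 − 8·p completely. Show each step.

12·p^3·r^2 + 12·p·r + 8·p^3 − 8·p
= 4(3·p^3·r^2 + 3·p·r + 2·p^3 − 2·p)    [factor out 4]
= 4·p(3·p^2·r^2 + 3·r + 2·p^2 − 2)    [factor out p]

4·p(3·p^2·r^2 + 3·r + 2·p^2 − 2)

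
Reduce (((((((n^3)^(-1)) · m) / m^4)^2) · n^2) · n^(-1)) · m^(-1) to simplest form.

m^(-7)n^(-5)

(((((((n^3)^(-1)) · m) / m^4)^2) · n^2) · n^(-1)) · m^(-1)
= (((((((n^3)^(-1)) · m)^2) / ((m^4)^2)) · n^2) · n^(-1)) · m^(-1)    [power of a quotient]
= (((((((n^3)^(-1))^2) · (m^2)) / ((m^4)^2)) · n^2) · n^(-1)) · m^(-1)    [power of a product]
= ((((((n^3)^(-2)) · (m^2)) / ((m^4)^2)) · n^2) · n^(-1)) · m^(-1)    [power of a power]
= ((((n^(-6) · (m^2)) / ((m^4)^2)) · n^2) · n^(-1)) · m^(-1)    [power of a power]
= ((((n^(-6) · m^2) / m^8) · n^2) · n^(-1)) · m^(-1)    [power of a power]
= m^(-7)n^(-5)    [quotient of powers; product of powers]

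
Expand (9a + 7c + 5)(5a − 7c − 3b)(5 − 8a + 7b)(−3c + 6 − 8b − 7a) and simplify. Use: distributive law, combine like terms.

(9a + 7c + 5)(5a − 7c − 3b)(5 − 8a + 7b)(−3c + 6 − 8b − 7a)
= (45a^2 − 63ac − 27ab + 35ac − 49c^2 − 21bc + 25a − 35c − 15b)(5 − 8a + 7b)(−3c + 6 − 8b − 7a)    [distributive law]
= (45a^2 − 28ac − 27ab − 49c^2 − 21bc + 25a − 35c − 15b)(5 − 8a + 7b)(−3c + 6 − 8b − 7a)    [combine like terms]
= (225a^2 − 360a^3 + 315a^2b − 140ac + 224a^2c − 196abc − 135ab + 216a^2b − 189ab^2 − 245c^2 + 392ac^2 − 343bc^2 − 105bc + 168abc − 147b^2c + 125a − 200a^2 + 175ab − 175c + 280ac − 245bc − 75b + 120ab − 105b^2)(−3c + 6 − 8b − 7a)    [distributive law]
= (25a^2 − 360a^3 + 531a^2b + 140ac + 224a^2c − 28abc + 160ab − 189ab^2 − 245c^2 + 392ac^2 − 343bc^2 − 350bc − 147b^2c + 125a − 175c − 75b − 105b^2)(−3c + 6 − 8b − 7a)    [combine like terms]
= −75a^2c + 150a^2 − 200a^2b − 175a^3 + 1080a^3c − 2160a^3 + 2880a^3b + 2520a^4 − 1593a^2bc + 3186a^2b − 4248a^2b^2 − 3717a^3b − 420ac^2 + 840ac − 1120abc − 980a^2c − 672a^2c^2 + 1344a^2c − 1792a^2bc − 1568a^3c + 84abc^2 − 168abc + 224ab^2c + 196a^2bc − 480abc + 960ab − 1280ab^2 − 1120a^2b + 567ab^2c − 1134ab^2 + 1512ab^3 + 1323a^2b^2 + 735c^3 − 1470c^2 + 1960bc^2 + 1715ac^2 − 1176ac^3 + 2352ac^2 − 3136abc^2 − 2744a^2c^2 + 1029bc^3 − 2058bc^2 + 2744b^2c^2 + 2401abc^2 + 1050bc^2 − 2100bc + 2800b^2c + 2450abc + 441b^2c^2 − 882b^2c + 1176b^3c + 1029ab^2c − 375ac + 750a − 1000ab − 875a^2 + 525c^2 − 1050c + 1400bc + 1225ac + 225bc − 450b + 600b^2 + 525ab + 315b^2c − 630b^2 + 840b^3 + 735ab^2    [distributive law]
= 289a^2c − 725a^2 + 1866a^2b − 2335a^3 − 488a^3c − 837a^3b + 2520a^4 − 3189a^2bc − 2925a^2b^2 + 3647ac^2 + 1690ac + 682abc − 3416a^2c^2 − 651abc^2 + 1820ab^2c + 485ab − 1679ab^2 + 1512ab^3 + 735c^3 − 945c^2 + 952bc^2 − 1176ac^3 + 1029bc^3 + 3185b^2c^2 − 475bc + 2233b^2c + 1176b^3c + 750a − 1050c − 450b − 30b^2 + 840b^3    [combine like terms]

289a^2c − 725a^2 + 1866a^2b − 2335a^3 − 488a^3c − 837a^3b + 2520a^4 − 3189a^2bc − 2925a^2b^2 + 3647ac^2 + 1690ac + 682abc − 3416a^2c^2 − 651abc^2 + 1820ab^2c + 485ab − 1679ab^2 + 1512ab^3 + 735c^3 − 945c^2 + 952bc^2 − 1176ac^3 + 1029bc^3 + 3185b^2c^2 − 475bc + 2233b^2c + 1176b^3c + 750a − 1050c − 450b − 30b^2 + 840b^3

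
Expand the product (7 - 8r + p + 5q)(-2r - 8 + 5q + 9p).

(7 - 8r + p + 5q)(-2r - 8 + 5q + 9p)
= -14r - 56 + 35q + 63p + 16r^2 + 64r - 40qr - 72pr - 2pr - 8p + 5pq + 9p^2 - 10qr - 40q + 25q^2 + 45pq    [distributive law]
= 50r - 56 - 5q + 55p + 16r^2 - 50qr - 74pr + 50pq + 9p^2 + 25q^2    [combine like terms]

50r - 56 - 5q + 55p + 16r^2 - 50qr - 74pr + 50pq + 9p^2 + 25q^2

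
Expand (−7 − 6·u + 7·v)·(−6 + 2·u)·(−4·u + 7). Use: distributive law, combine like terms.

(−7 − 6·u + 7·v)·(−6 + 2·u)·(−4·u + 7)
= (42 − 14·u + 36·u − 12·u^2 − 42·v + 14·u·v)·(−4·u + 7)    [distributive law]
= (42 + 22·u − 12·u^2 − 42·v + 14·u·v)·(−4·u + 7)    [combine like terms]
= −168·u + 294 − 88·u^2 + 154·u + 48·u^3 − 84·u^2 + 168·u·v − 294·v − 56·u^2·v + 98·u·v    [distributive law]
= −14·u + 294 − 172·u^2 + 48·u^3 + 266·u·v − 294·v − 56·u^2·v    [combine like terms]

−14·u + 294 − 172·u^2 + 48·u^3 + 266·u·v − 294·v − 56·u^2·v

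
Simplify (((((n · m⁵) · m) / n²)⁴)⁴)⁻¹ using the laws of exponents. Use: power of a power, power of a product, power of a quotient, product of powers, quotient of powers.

(((((n · m⁵) · m) / n²)⁴)⁴)⁻¹
= ((((n · m⁵) · m) / n²)⁴)⁻⁴    [power of a power]
= (((n · m⁵) · m) / n²)⁻¹⁶    [power of a power]
= (((n · m⁵) · m)⁻¹⁶) / ((n²)⁻¹⁶)    [power of a quotient]
= (((n · m⁵)⁻¹⁶) · (m⁻¹⁶)) / ((n²)⁻¹⁶)    [power of a product]
= (((n⁻¹⁶) · ((m⁵)⁻¹⁶)) · (m⁻¹⁶)) / ((n²)⁻¹⁶)    [power of a product]
= ((n⁻¹⁶ · m⁻⁸⁰) · (m⁻¹⁶)) / ((n²)⁻¹⁶)    [power of a power]
= ((n⁻¹⁶ · m⁻⁸⁰) · m⁻¹⁶) / n⁻³²    [power of a power]
= m⁻⁹⁶n¹⁶    [quotient of powers; product of powers]

m⁻⁹⁶n¹⁶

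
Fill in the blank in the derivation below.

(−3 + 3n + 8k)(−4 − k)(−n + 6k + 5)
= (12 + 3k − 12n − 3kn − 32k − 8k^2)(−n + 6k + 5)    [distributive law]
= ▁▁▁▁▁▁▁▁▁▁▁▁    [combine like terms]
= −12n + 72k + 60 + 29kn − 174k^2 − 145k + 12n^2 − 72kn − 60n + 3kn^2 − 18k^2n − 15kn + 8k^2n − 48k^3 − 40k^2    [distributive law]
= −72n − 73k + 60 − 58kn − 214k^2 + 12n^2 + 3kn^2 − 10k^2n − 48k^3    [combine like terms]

After combine like terms, the bracketed line is:

(12 − 29k − 12n − 3kn − 8k^2)(−n + 6k + 5)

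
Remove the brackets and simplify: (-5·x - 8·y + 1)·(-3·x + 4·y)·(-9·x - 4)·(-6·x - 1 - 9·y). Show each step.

810·x⁴ + 333·x³ + 1431·x³·y - 39·x² + 645·x²·y - 1404·x²·y² + 40·x·y - 588·x·y² - 2592·x·y³ + 16·y² - 1152·y³ - 12·x + 16·y

(-5·x - 8·y + 1)·(-3·x + 4·y)·(-9·x - 4)·(-6·x - 1 - 9·y)
= (15·x² - 20·x·y + 24·x·y - 32·y² - 3·x + 4·y)·(-9·x - 4)·(-6·x - 1 - 9·y)    [distributive law]
= (15·x² + 4·x·y - 32·y² - 3·x + 4·y)·(-9·x - 4)·(-6·x - 1 - 9·y)    [combine like terms]
= (-135·x³ - 60·x² - 36·x²·y - 16·x·y + 288·x·y² + 128·y² + 27·x² + 12·x - 36·x·y - 16·y)·(-6·x - 1 - 9·y)    [distributive law]
= (-135·x³ - 33·x² - 36·x²·y - 52·x·y + 288·x·y² + 128·y² + 12·x - 16·y)·(-6·x - 1 - 9·y)    [combine like terms]
= 810·x⁴ + 135·x³ + 1215·x³·y + 198·x³ + 33·x² + 297·x²·y + 216·x³·y + 36·x²·y + 324·x²·y² + 312·x²·y + 52·x·y + 468·x·y² - 1728·x²·y² - 288·x·y² - 2592·x·y³ - 768·x·y² - 128·y² - 1152·y³ - 72·x² - 12·x - 108·x·y + 96·x·y + 16·y + 144·y²    [distributive law]
= 810·x⁴ + 333·x³ + 1431·x³·y - 39·x² + 645·x²·y - 1404·x²·y² + 40·x·y - 588·x·y² - 2592·x·y³ + 16·y² - 1152·y³ - 12·x + 16·y    [combine like terms]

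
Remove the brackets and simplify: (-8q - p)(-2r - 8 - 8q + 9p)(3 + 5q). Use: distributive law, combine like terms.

(-8q - p)(-2r - 8 - 8q + 9p)(3 + 5q)
= (16qr + 64q + 64q^2 - 72pq + 2pr + 8p + 8pq - 9p^2)(3 + 5q)    [distributive law]
= (16qr + 64q + 64q^2 - 64pq + 2pr + 8p - 9p^2)(3 + 5q)    [combine like terms]
= 48qr + 80q^2r + 192q + 320q^2 + 192q^2 + 320q^3 - 192pq - 320pq^2 + 6pr + 10pqr + 24p + 40pq - 27p^2 - 45p^2q    [distributive law]
= 48qr + 80q^2r + 192q + 512q^2 + 320q^3 - 152pq - 320pq^2 + 6pr + 10pqr + 24p - 27p^2 - 45p^2q    [combine like terms]

48qr + 80q^2r + 192q + 512q^2 + 320q^3 - 152pq - 320pq^2 + 6pr + 10pqr + 24p - 27p^2 - 45p^2q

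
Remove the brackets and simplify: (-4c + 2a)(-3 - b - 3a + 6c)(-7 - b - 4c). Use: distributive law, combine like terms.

-84c - 40bc + 120c^2 - 4b^2c + 8bc^2 - 144ac - 16abc - 96ac^2 + 96c^3 + 42a + 20ab + 2ab^2 + 42a^2 + 6a^2b + 24a^2c

(-4c + 2a)(-3 - b - 3a + 6c)(-7 - b - 4c)
= (12c + 4bc + 12ac - 24c^2 - 6a - 2ab - 6a^2 + 12ac)(-7 - b - 4c)    [distributive law]
= (12c + 4bc + 24ac - 24c^2 - 6a - 2ab - 6a^2)(-7 - b - 4c)    [combine like terms]
= -84c - 12bc - 48c^2 - 28bc - 4b^2c - 16bc^2 - 168ac - 24abc - 96ac^2 + 168c^2 + 24bc^2 + 96c^3 + 42a + 6ab + 24ac + 14ab + 2ab^2 + 8abc + 42a^2 + 6a^2b + 24a^2c    [distributive law]
= -84c - 40bc + 120c^2 - 4b^2c + 8bc^2 - 144ac - 16abc - 96ac^2 + 96c^3 + 42a + 20ab + 2ab^2 + 42a^2 + 6a^2b + 24a^2c    [combine like terms]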